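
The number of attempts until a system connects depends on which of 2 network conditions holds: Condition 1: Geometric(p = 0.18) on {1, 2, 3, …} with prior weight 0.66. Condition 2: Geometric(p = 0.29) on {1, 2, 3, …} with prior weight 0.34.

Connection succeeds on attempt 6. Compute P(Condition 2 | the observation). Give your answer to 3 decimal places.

Posterior ∝ prior × likelihood, so P(k | x) ∝ P(Z=k) f_k(x); normalise over all components.
Evaluate each component's likelihood at the observed value:
  p_1 = 0.18·(1−0.18)^5 = 0.18·0.37074 = 0.0667332
  p_2 = 0.29·(1−0.29)^5 = 0.29·0.180423 = 0.0523227
Multiply by the mixture weights:
  P(Z=1)·p_1 = 0.66 × 0.0667332 = 0.0440439
  P(Z=2)·p_2 = 0.34 × 0.0523227 = 0.0177897
Marginal: 0.0440439 + 0.0177897 = 0.0618336
Responsibility of Condition 2: 0.0177897 / 0.0618336 ≈ 0.288

0.288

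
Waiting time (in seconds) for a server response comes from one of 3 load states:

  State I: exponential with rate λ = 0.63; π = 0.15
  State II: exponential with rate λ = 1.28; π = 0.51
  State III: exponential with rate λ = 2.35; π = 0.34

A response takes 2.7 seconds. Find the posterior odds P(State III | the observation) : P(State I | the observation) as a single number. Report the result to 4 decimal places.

Since P(k|x) ∝ π_k f_k(x), the posterior odds are π_i f_i(x) / (π_j f_j(x)).
Component likelihoods at x = 2.7 seconds:
  L_I = 0.114976
  L_II = 0.0403913
  L_III = 0.00412543
Posterior odds = (π_III·L_III) / (π_I·L_I) = (0.34·0.00412543) / (0.15·0.114976) = 0.00140265 / 0.0172463 ≈ 0.0813

0.0813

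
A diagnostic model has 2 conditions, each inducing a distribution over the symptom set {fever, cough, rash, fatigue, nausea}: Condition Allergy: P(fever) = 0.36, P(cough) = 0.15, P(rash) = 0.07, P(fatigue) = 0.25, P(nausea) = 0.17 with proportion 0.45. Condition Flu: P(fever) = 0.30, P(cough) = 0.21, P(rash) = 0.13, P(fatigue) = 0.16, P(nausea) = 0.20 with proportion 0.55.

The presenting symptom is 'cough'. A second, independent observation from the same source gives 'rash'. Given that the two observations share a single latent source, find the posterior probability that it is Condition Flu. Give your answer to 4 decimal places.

0.7606

Apply Bayes' rule: the posterior for each component is proportional to its prior times its likelihood at x.
Since both observations come from the same component, the likelihood for component k is f_k(x₁)·f_k(x₂).
  L_Allergy = [P(cough | comp) = 0.15] × [0.07] = 0.0105
  L_Flu = [P(cough | comp) = 0.21] × [0.13] = 0.0273
Multiply by the mixture weights:
  P(Z=Allergy)·L_Allergy = 0.45 × 0.0105 = 0.004725
  P(Z=Flu)·L_Flu = 0.55 × 0.0273 = 0.015015
Marginal: 0.004725 + 0.015015 = 0.01974
So the posterior for Condition Flu is 0.015015 / 0.01974 ≈ 0.7606.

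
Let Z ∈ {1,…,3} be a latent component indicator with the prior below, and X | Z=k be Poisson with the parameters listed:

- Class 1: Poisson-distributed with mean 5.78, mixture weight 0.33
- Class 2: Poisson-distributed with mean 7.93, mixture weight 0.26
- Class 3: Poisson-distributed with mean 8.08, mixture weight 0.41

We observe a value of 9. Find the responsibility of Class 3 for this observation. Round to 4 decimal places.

0.4960

By Bayes' theorem, P(k | x) = π_k f_k(x) / Σ_j π_j f_j(x).
Evaluate each component's likelihood at the observed value:
  p_1 = e^(−5.78)·5.78^9/9! = 0.0612866
  p_2 = e^(−7.93)·7.93^9/9! = 0.122953
  p_3 = e^(−8.08)·8.08^9/9! = 0.125268
Unnormalised posteriors:
  π_1·p_1 = 0.33 × 0.0612866 = 0.0202246
  π_2·p_2 = 0.26 × 0.122953 = 0.0319679
  π_3·p_3 = 0.41 × 0.125268 = 0.0513598
Sum: 0.0202246 + 0.0319679 + 0.0513598 = 0.103552
So the posterior for Class 3 is 0.0513598 / 0.103552 ≈ 0.4960.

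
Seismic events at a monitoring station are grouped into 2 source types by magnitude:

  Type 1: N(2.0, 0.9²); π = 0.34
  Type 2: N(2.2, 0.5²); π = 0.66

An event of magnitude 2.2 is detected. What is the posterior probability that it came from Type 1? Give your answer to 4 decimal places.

0.2183

The responsibility of component k is w_k f_k(x) divided by Σ_j w_j f_j(x).
Evaluate each component's likelihood at the observed value:
  f_1 = 0.432458
  f_2 = 0.797885
Weight by the priors:
  w_1·f_1 = 0.34 × 0.432458 = 0.147036
  w_2·f_2 = 0.66 × 0.797885 = 0.526604
Normaliser: 0.147036 + 0.526604 = 0.67364
Responsibility of Type 1: 0.147036 / 0.67364 ≈ 0.2183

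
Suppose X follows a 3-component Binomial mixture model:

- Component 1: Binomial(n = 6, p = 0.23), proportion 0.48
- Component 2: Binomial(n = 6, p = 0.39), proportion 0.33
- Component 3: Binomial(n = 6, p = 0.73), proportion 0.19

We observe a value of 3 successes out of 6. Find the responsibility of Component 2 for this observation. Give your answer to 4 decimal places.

0.5188

The responsibility of component k is P(Z=k) f_k(x) divided by Σ_j P(Z=j) f_j(x).
Binomial probabilities:
  L_1 = C(6,3)·0.23^3·0.77^3 = 20·0.012167·0.456533 = 0.111093
  L_2 = C(6,3)·0.39^3·0.61^3 = 20·0.059319·0.226981 = 0.269286
  L_3 = C(6,3)·0.73^3·0.27^3 = 20·0.389017·0.019683 = 0.15314
Weight by the priors:
  P(Z=1)·L_1 = 0.48 × 0.111093 = 0.0533245
  P(Z=2)·L_2 = 0.33 × 0.269286 = 0.0888643
  P(Z=3)·L_3 = 0.19 × 0.15314 = 0.0290967
Sum: 0.0533245 + 0.0888643 + 0.0290967 = 0.171285
Responsibility of Component 2: 0.0888643 / 0.171285 ≈ 0.5188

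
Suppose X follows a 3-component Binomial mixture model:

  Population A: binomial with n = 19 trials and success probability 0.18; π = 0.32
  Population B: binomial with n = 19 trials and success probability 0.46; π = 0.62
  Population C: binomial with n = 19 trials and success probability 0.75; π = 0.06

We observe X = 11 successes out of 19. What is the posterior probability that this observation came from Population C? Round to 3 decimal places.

0.042

P(component k | x) = P(Z=k)·f_k(x) / marginal(x), where marginal(x) = Σ_j P(Z=j)·f_j(x).
Binomial probabilities:
  p_A = C(19,11)·0.18^11·0.82^8 = 75582·6.42684e-09·0.204414 = 9.92949e-05
  p_B = C(19,11)·0.46^11·0.54^8 = 75582·0.000195135·0.0072302 = 0.106636
  p_C = C(19,11)·0.75^11·0.25^8 = 75582·0.0422351·1.52588e-05 = 0.0487094
Weight by the priors:
  P(Z=A)·p_A = 0.32 × 9.92949e-05 = 3.17744e-05
  P(Z=B)·p_B = 0.62 × 0.106636 = 0.0661144
  P(Z=C)·p_C = 0.06 × 0.0487094 = 0.00292256
Marginal: 3.17744e-05 + 0.0661144 + 0.00292256 = 0.0690688
So the posterior for Population C is 0.00292256 / 0.0690688 ≈ 0.042.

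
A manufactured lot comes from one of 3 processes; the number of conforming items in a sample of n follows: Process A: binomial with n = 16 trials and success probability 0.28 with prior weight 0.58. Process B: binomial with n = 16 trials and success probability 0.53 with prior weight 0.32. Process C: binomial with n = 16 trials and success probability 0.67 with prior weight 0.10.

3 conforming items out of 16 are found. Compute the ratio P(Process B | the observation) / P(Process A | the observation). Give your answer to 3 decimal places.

Since P(k|x) ∝ π_k f_k(x), the posterior odds are π_i f_i(x) / (π_j f_j(x)).
Component likelihoods at x = 3 conforming items out of 16:
  f_A = 0.171785
  f_B = 0.0045529
  f_C = 9.2703e-05
Posterior odds = (π_B·f_B) / (π_A·f_A) = (0.32·0.0045529) / (0.58·0.171785) = 0.00145693 / 0.0996351 ≈ 0.015

0.015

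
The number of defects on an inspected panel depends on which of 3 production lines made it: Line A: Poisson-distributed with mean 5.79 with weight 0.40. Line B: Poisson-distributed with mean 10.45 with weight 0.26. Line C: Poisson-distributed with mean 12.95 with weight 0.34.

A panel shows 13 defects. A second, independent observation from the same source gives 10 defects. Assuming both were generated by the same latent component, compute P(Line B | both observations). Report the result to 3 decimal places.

0.445

Apply Bayes' rule: the posterior for each component is proportional to its prior times its likelihood at x.
Since both observations come from the same component, the likelihood for component k is f_k(x₁)·f_k(x₂).
  f_A = [e^(−5.79)·5.79^13/13! = 0.00403623] × [0.0356827] = 0.000144024
  f_B = [e^(−10.45)·10.45^13/13! = 0.0823861] × [0.123886] = 0.0102065
  f_C = [e^(−12.95)·12.95^13/13! = 0.109929] × [0.0868603] = 0.00954848
Prior × likelihood for each component:
  P(Z=A)·f_A = 0.40 × 0.000144024 = 5.76094e-05
  P(Z=B)·f_B = 0.26 × 0.0102065 = 0.00265369
  P(Z=C)·f_C = 0.34 × 0.00954848 = 0.00324648
Denominator: 5.76094e-05 + 0.00265369 + 0.00324648 = 0.00595778
P(Line B | x₁,x₂) = 0.00265369 / 0.00595778 ≈ 0.445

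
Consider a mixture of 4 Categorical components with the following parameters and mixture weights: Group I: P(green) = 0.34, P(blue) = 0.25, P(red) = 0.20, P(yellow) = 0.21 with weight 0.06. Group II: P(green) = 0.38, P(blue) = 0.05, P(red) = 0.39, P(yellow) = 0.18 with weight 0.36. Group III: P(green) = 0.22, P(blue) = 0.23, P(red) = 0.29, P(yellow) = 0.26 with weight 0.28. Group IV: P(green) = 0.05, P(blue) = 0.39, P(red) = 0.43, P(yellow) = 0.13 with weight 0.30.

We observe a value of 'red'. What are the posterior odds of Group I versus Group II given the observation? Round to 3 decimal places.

Since P(k|x) ∝ π_k f_k(x), the posterior odds are π_i f_i(x) / (π_j f_j(x)).
Categorical probabilities:
  p_I = P(red | comp) = 0.20
  p_II = P(red | comp) = 0.39
  p_III = P(red | comp) = 0.29
  p_IV = P(red | comp) = 0.43
0.012 / 0.1404 ≈ 0.085

0.085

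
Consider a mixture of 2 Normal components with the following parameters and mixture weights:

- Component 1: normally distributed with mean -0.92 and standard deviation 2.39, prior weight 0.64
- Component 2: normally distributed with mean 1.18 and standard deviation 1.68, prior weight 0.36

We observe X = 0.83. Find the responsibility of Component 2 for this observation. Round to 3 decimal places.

The responsibility of component k is w_k f_k(x) divided by Σ_j w_j f_j(x).
Component likelihoods at x = 0.83:
  p_1 = (1/(2.39·√(2π)))·exp(−(0.83−-0.92)²/(2·2.39²)) = 0.166921·exp(-0.26807) = 0.12767
  p_2 = (1/(1.68·√(2π)))·exp(−(0.83−1.18)²/(2·1.68²)) = 0.237466·exp(-0.02170) = 0.232368
Multiply by the mixture weights:
  w_1·p_1 = 0.64 × 0.12767 = 0.0817091
  w_2·p_2 = 0.36 × 0.232368 = 0.0836524
Sum: 0.0817091 + 0.0836524 = 0.165361
P(Component 2 | 0.83) = 0.0836524 / 0.165361 ≈ 0.506

0.506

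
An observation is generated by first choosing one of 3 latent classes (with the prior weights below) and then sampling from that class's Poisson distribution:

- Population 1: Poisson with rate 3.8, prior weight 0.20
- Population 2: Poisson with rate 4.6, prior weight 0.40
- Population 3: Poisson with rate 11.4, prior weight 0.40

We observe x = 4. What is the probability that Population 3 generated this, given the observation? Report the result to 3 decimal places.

0.027

Apply Bayes' rule: the posterior for each component is proportional to its prior times its likelihood at x.
Evaluate each component's likelihood at the observed value:
  L_1 = e^(−3.8)·3.8^4/4! = 0.194359
  L_2 = e^(−4.6)·4.6^4/4! = 0.187528
  L_3 = e^(−11.4)·11.4^4/4! = 0.00787864
Weight by the priors:
  w_1·L_1 = 0.20 × 0.194359 = 0.0388718
  w_2·L_2 = 0.40 × 0.187528 = 0.0750111
  w_3·L_3 = 0.40 × 0.00787864 = 0.00315145
Denominator: 0.0388718 + 0.0750111 + 0.00315145 = 0.117034
P(Population 3 | 4) ≈ 0.027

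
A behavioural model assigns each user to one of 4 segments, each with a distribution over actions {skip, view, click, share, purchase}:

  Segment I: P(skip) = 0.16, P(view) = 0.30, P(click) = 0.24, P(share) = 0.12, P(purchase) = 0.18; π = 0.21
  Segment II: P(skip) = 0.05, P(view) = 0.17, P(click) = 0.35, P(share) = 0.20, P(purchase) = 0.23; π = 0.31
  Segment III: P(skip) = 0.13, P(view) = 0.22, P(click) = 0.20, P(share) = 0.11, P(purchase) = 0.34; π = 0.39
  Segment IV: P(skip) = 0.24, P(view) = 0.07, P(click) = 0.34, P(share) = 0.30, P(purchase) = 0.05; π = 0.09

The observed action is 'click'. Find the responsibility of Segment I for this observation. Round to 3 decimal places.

By Bayes' theorem, P(k | x) = π_k f_k(x) / Σ_j π_j f_j(x).
Component likelihoods at x = 'click':
  f_I = P(click | comp) = 0.24
  f_II = P(click | comp) = 0.35
  f_III = P(click | comp) = 0.20
  f_IV = P(click | comp) = 0.34
Unnormalised posteriors:
  π_I·f_I = 0.21 × 0.24 = 0.0504
  π_II·f_II = 0.31 × 0.35 = 0.1085
  π_III·f_III = 0.39 × 0.2 = 0.078
  π_IV·f_IV = 0.09 × 0.34 = 0.0306
Sum: 0.0504 + 0.1085 + 0.078 + 0.0306 = 0.2675
Responsibility of Segment I: 0.0504 / 0.2675 ≈ 0.188

0.188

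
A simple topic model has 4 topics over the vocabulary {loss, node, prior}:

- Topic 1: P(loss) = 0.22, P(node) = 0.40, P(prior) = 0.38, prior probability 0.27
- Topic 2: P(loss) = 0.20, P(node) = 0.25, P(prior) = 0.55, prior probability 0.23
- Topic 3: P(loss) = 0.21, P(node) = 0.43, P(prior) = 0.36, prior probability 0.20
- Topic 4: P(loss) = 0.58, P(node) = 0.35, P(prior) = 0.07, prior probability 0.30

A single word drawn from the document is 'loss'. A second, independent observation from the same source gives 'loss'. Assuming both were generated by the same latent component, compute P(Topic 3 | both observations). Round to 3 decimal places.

P(component k | x) = π_k·f_k(x) / marginal(x), where marginal(x) = Σ_j π_j·f_j(x).
Since both observations come from the same component, the likelihood for component k is f_k(x₁)·f_k(x₂).
  p_1 = [P(loss | comp) = 0.22] × [0.22] = 0.0484
  p_2 = [P(loss | comp) = 0.20] × [0.2] = 0.04
  p_3 = [P(loss | comp) = 0.21] × [0.21] = 0.0441
  p_4 = [P(loss | comp) = 0.58] × [0.58] = 0.3364
Prior × likelihood for each component:
  π_1·p_1 = 0.27 × 0.0484 = 0.013068
  π_2·p_2 = 0.23 × 0.04 = 0.0092
  π_3·p_3 = 0.20 × 0.0441 = 0.00882
  π_4·p_4 = 0.30 × 0.3364 = 0.10092
Denominator: 0.013068 + 0.0092 + 0.00882 + 0.10092 = 0.132008
P(Topic 3 | data) = 0.00882 / 0.132008 ≈ 0.067

0.067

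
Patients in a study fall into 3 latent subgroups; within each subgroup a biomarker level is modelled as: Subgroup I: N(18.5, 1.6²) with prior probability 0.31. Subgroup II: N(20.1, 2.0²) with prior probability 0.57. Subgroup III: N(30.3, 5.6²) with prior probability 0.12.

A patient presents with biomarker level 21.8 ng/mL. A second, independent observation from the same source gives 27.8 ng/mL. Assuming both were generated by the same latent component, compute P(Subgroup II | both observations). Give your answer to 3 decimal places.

Apply Bayes' rule: the posterior for each component is proportional to its prior times its likelihood at x.
Since both observations come from the same component, the likelihood for component k is f_k(x₁)·f_k(x₂).
  L_I = [(1/(1.6·√(2π)))·exp(−(21.8−18.5)²/(2·1.6²)) = 0.249339·exp(-2.12695) = 0.0297212] × [1.14931e-08] = 3.41588e-10
  L_II = [(1/(2.0·√(2π)))·exp(−(21.8−20.1)²/(2·2.0²)) = 0.199471·exp(-0.36125) = 0.138992] × [0.000120563] = 1.67574e-05
  L_III = [(1/(5.6·√(2π)))·exp(−(21.8−30.3)²/(2·5.6²)) = 0.071240·exp(-1.15195) = 0.0225133] × [0.064483] = 0.00145172
Weight by the priors:
  P(Z=I)·L_I = 0.31 × 3.41588e-10 = 1.05892e-10
  P(Z=II)·L_II = 0.57 × 1.67574e-05 = 9.55171e-06
  P(Z=III)·L_III = 0.12 × 0.00145172 = 0.000174207
Denominator: 1.05892e-10 + 9.55171e-06 + 0.000174207 = 0.000183758
P(Subgroup II | x) = 9.55171e-06 / 0.000183758 ≈ 0.052

0.052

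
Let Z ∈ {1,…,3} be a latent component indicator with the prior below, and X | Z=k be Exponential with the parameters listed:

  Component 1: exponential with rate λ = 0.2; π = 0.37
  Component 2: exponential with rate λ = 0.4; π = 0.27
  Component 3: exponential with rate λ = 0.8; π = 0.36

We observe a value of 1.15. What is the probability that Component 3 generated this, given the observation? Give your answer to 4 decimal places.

Apply Bayes' rule: the posterior for each component is proportional to its prior times its likelihood at x.
Exponential densities:
  p_1 = 0.158907
  p_2 = 0.252513
  p_3 = 0.318815
Unnormalised posteriors:
  π_1·p_1 = 0.37 × 0.158907 = 0.0587955
  π_2·p_2 = 0.27 × 0.252513 = 0.0681786
  π_3·p_3 = 0.36 × 0.318815 = 0.114773
Marginal: 0.0587955 + 0.0681786 + 0.114773 = 0.241748
So the posterior for Component 3 is 0.114773 / 0.241748 ≈ 0.4748.

0.4748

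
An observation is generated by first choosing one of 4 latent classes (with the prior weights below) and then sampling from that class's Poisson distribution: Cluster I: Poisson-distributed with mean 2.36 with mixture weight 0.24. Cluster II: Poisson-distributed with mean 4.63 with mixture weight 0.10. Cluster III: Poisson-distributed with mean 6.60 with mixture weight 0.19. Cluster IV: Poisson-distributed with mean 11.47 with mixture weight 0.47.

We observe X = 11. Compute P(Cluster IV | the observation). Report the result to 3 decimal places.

0.885

P(component k | x) = π_k·f_k(x) / marginal(x), where marginal(x) = Σ_j π_j·f_j(x).
Evaluate each component's likelihood at the observed value:
  p_I = e^(−2.36)·2.36^11/11! = 2.99186e-05
  p_II = e^(−4.63)·4.63^11/11! = 0.00512214
  p_III = e^(−6.60)·6.60^11/11! = 0.0352764
  p_IV = e^(−11.47)·11.47^11/11! = 0.118218
Unnormalised posteriors:
  π_I·p_I = 0.24 × 2.99186e-05 = 7.18047e-06
  π_II·p_II = 0.10 × 0.00512214 = 0.000512214
  π_III·p_III = 0.19 × 0.0352764 = 0.00670251
  π_IV·p_IV = 0.47 × 0.118218 = 0.0555625
Denominator: 7.18047e-06 + 0.000512214 + 0.00670251 + 0.0555625 = 0.0627844
P(Cluster IV | 11) = 0.0555625 / 0.0627844 ≈ 0.885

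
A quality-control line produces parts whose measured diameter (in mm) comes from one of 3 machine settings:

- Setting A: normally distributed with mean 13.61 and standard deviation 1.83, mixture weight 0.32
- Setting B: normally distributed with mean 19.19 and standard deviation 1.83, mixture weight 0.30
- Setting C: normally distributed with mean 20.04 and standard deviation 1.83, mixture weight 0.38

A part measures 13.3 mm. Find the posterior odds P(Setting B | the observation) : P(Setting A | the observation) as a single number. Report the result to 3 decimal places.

0.005

Only the two components matter; the odds are (w_i f_i(x)) / (w_j f_j(x)).
Component likelihoods at x = 13.3 mm:
  L_A = (1/(1.83·√(2π)))·exp(−(13.3−13.61)²/(2·1.83²)) = 0.218001·exp(-0.01435) = 0.214896
  L_B = (1/(1.83·√(2π)))·exp(−(13.3−19.19)²/(2·1.83²)) = 0.218001·exp(-5.17963) = 0.00122737
  L_C = (1/(1.83·√(2π)))·exp(−(13.3−20.04)²/(2·1.83²)) = 0.218001·exp(-6.78247) = 0.000247099
0.000368211 / 0.0687666 ≈ 0.005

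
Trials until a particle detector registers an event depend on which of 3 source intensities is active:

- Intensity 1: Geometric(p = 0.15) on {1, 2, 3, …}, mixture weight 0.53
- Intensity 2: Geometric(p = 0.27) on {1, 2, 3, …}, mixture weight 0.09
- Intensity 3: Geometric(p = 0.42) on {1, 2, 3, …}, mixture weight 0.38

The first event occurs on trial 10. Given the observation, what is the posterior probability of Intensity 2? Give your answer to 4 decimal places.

0.0680

Apply Bayes' rule: the posterior for each component is proportional to its prior times its likelihood at x.
Evaluate each component's likelihood at the observed value:
  p_1 = 0.15·(1−0.15)^9 = 0.15·0.231617 = 0.0347425
  p_2 = 0.27·(1−0.27)^9 = 0.27·0.0588716 = 0.0158953
  p_3 = 0.42·(1−0.42)^9 = 0.42·0.00742766 = 0.00311962
Unnormalised posteriors:
  P(Z=1)·p_1 = 0.53 × 0.0347425 = 0.0184135
  P(Z=2)·p_2 = 0.09 × 0.0158953 = 0.00143058
  P(Z=3)·p_3 = 0.38 × 0.00311962 = 0.00118545
Sum: 0.0184135 + 0.00143058 + 0.00118545 = 0.0210296
So the posterior for Intensity 2 is 0.00143058 / 0.0210296 ≈ 0.0680.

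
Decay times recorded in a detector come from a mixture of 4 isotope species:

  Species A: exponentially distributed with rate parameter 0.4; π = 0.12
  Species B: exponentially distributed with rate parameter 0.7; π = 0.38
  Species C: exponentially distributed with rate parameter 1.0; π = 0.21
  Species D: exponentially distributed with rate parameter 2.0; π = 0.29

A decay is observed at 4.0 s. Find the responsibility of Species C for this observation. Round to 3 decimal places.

0.129

Posterior ∝ prior × likelihood, so P(k | x) ∝ π_k f_k(x); normalise over all components.
Evaluate each component's likelihood at the observed value:
  L_A = 0.4·e^(−0.4·4.0) = 0.4·e^(−1.6000) = 0.0807586
  L_B = 0.7·e^(−0.7·4.0) = 0.7·e^(−2.8000) = 0.042567
  L_C = 1.0·e^(−1.0·4.0) = 1.0·e^(−4.0000) = 0.0183156
  L_D = 2.0·e^(−2.0·4.0) = 2.0·e^(−8.0000) = 0.000670925
Weight by the priors:
  π_A·L_A = 0.12 × 0.0807586 = 0.00969103
  π_B·L_B = 0.38 × 0.042567 = 0.0161755
  π_C·L_C = 0.21 × 0.0183156 = 0.00384628
  π_D·L_D = 0.29 × 0.000670925 = 0.000194568
Denominator: 0.00969103 + 0.0161755 + 0.00384628 + 0.000194568 = 0.0299074
P(Species C | x) ≈ 0.129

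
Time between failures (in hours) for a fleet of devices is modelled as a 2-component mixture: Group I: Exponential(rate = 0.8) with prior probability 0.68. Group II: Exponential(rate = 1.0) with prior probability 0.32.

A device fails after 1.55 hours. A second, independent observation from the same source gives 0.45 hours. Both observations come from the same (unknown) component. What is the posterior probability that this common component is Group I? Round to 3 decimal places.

0.670

By Bayes' theorem, P(k | x) = π_k f_k(x) / Σ_j π_j f_j(x).
Since both observations come from the same component, the likelihood for component k is f_k(x₁)·f_k(x₂).
  p_I = [0.8·e^(−0.8·1.55) = 0.8·e^(−1.2400) = 0.231507] × [0.558141] = 0.129214
  p_II = [1.0·e^(−1.0·1.55) = 1.0·e^(−1.5500) = 0.212248] × [0.637628] = 0.135335
Multiply by the mixture weights:
  π_I·p_I = 0.68 × 0.129214 = 0.0878654
  π_II·p_II = 0.32 × 0.135335 = 0.0433073
Denominator: 0.0878654 + 0.0433073 = 0.131173
P(Group I | data) = 0.0878654 / 0.131173 ≈ 0.670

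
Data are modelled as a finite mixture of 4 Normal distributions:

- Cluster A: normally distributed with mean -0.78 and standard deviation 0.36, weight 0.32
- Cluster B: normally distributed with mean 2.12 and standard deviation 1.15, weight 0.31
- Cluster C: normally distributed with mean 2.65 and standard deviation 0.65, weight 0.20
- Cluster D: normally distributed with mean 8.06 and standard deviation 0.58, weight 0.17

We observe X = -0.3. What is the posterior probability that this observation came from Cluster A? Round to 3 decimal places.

0.925

By Bayes' theorem, P(k | x) = π_k f_k(x) / Σ_j π_j f_j(x).
Normal densities:
  f_A = (1/(0.36·√(2π)))·exp(−(-0.3−-0.78)²/(2·0.36²)) = 1.108173·exp(-0.88889) = 0.455584
  f_B = (1/(1.15·√(2π)))·exp(−(-0.3−2.12)²/(2·1.15²)) = 0.346906·exp(-2.21414) = 0.0378986
  f_C = (1/(0.65·√(2π)))·exp(−(-0.3−2.65)²/(2·0.65²)) = 0.613757·exp(-10.29882) = 2.0667e-05
  f_D = (1/(0.58·√(2π)))·exp(−(-0.3−8.06)²/(2·0.58²)) = 0.687832·exp(-103.87872) = 5.29089e-46
Multiply by the mixture weights:
  π_A·f_A = 0.32 × 0.455584 = 0.145787
  π_B·f_B = 0.31 × 0.0378986 = 0.0117486
  π_C·f_C = 0.20 × 2.0667e-05 = 4.1334e-06
  π_D·f_D = 0.17 × 5.29089e-46 = 8.99452e-47
Normaliser: 0.145787 + 0.0117486 + 4.1334e-06 + 8.99452e-47 = 0.157539
P(Cluster A | x) = 0.145787 / 0.157539 ≈ 0.925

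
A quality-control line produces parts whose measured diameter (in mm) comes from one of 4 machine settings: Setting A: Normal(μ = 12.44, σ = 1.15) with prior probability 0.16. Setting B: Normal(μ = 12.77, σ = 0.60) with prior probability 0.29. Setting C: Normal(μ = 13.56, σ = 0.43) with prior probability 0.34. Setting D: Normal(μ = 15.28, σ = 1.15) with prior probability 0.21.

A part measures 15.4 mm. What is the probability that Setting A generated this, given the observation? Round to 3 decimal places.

0.027

By Bayes' theorem, P(k | x) = π_k f_k(x) / Σ_j π_j f_j(x).
Normal densities:
  f_A = 0.0126359
  f_B = 4.47277e-05
  f_C = 9.80349e-05
  f_D = 0.345023
Weight by the priors:
  π_A·f_A = 0.16 × 0.0126359 = 0.00202174
  π_B·f_B = 0.29 × 4.47277e-05 = 1.2971e-05
  π_C·f_C = 0.34 × 9.80349e-05 = 3.33319e-05
  π_D·f_D = 0.21 × 0.345023 = 0.0724548
Marginal: 0.00202174 + 1.2971e-05 + 3.33319e-05 + 0.0724548 = 0.0745228
P(Setting A | 15.4 mm) ≈ 0.027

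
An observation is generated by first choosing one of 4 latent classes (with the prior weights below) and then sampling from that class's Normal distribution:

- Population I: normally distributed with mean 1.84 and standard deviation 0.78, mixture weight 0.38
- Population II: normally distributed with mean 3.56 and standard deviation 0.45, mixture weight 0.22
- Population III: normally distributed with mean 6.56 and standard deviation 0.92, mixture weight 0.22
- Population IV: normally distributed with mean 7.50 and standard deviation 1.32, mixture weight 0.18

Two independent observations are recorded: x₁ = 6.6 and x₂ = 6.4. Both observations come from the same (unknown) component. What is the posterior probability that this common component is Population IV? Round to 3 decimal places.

0.184

P(component k | x) = w_k·f_k(x) / marginal(x), where marginal(x) = Σ_j w_j·f_j(x).
Since both observations come from the same component, the likelihood for component k is f_k(x₁)·f_k(x₂).
  f_I = [4.18767e-09] × [1.93759e-08] = 8.114e-17
  f_II = [1.09052e-10] × [1.98928e-09] = 2.16935e-19
  f_III = [0.433223] × [0.427124] = 0.18504
  f_IV = [0.239546] × [0.21357] = 0.0511598
Weight by the priors:
  w_I·f_I = 0.38 × 8.114e-17 = 3.08332e-17
  w_II·f_II = 0.22 × 2.16935e-19 = 4.77257e-20
  w_III·f_III = 0.22 × 0.18504 = 0.0407089
  w_IV·f_IV = 0.18 × 0.0511598 = 0.00920877
Normaliser: 3.08332e-17 + 4.77257e-20 + 0.0407089 + 0.00920877 = 0.0499176
So the posterior for Population IV is 0.00920877 / 0.0499176 ≈ 0.184.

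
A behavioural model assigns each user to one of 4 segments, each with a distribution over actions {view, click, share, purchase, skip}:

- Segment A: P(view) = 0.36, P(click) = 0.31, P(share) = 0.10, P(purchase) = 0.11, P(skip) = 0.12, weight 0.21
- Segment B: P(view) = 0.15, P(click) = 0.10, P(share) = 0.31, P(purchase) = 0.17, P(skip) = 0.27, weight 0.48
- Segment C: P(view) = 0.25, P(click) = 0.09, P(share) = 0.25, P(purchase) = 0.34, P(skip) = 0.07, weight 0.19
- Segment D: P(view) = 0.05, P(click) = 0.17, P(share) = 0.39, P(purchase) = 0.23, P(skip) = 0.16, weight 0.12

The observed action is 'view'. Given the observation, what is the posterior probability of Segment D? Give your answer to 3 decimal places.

By Bayes' theorem, P(k | x) = w_k f_k(x) / Σ_j w_j f_j(x).
Component likelihoods at x = 'view':
  f_A = 0.36
  f_B = 0.15
  f_C = 0.25
  f_D = 0.05
Multiply by the mixture weights:
  w_A·f_A = 0.21 × 0.36 = 0.0756
  w_B·f_B = 0.48 × 0.15 = 0.072
  w_C·f_C = 0.19 × 0.25 = 0.0475
  w_D·f_D = 0.12 × 0.05 = 0.006
Evidence: 0.0756 + 0.072 + 0.0475 + 0.006 = 0.2011
P(Segment D | x) ≈ 0.030

0.030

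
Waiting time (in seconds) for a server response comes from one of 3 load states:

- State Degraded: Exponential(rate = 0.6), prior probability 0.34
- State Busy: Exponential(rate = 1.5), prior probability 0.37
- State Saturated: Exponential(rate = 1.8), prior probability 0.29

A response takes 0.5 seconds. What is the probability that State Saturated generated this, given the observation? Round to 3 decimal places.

0.339

Posterior ∝ prior × likelihood, so P(k | x) ∝ π_k f_k(x); normalise over all components.
Exponential densities:
  f_Degraded = 0.6·e^(−0.6·0.5) = 0.6·e^(−0.3000) = 0.444491
  f_Busy = 1.5·e^(−1.5·0.5) = 1.5·e^(−0.7500) = 0.70855
  f_Saturated = 1.8·e^(−1.8·0.5) = 1.8·e^(−0.9000) = 0.731825
Unnormalised posteriors:
  π_Degraded·f_Degraded = 0.34 × 0.444491 = 0.151127
  π_Busy·f_Busy = 0.37 × 0.70855 = 0.262163
  π_Saturated·f_Saturated = 0.29 × 0.731825 = 0.212229
Sum: 0.151127 + 0.262163 + 0.212229 = 0.62552
Responsibility of State Saturated: 0.212229 / 0.62552 ≈ 0.339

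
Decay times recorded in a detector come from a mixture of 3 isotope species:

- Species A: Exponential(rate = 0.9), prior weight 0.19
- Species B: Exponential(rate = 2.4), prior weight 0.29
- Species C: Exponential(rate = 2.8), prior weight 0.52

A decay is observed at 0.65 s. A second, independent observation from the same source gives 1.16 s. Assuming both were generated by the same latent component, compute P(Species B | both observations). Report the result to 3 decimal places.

Apply Bayes' rule: the posterior for each component is proportional to its prior times its likelihood at x.
Since both observations come from the same component, the likelihood for component k is f_k(x₁)·f_k(x₂).
  f_A = [0.9·e^(−0.9·0.65) = 0.9·e^(−0.5850) = 0.501395] × [0.316839] = 0.158862
  f_B = [2.4·e^(−2.4·0.65) = 2.4·e^(−1.5600) = 0.504327] × [0.148298] = 0.0747906
  f_C = [2.8·e^(−2.8·0.65) = 2.8·e^(−1.8200) = 0.453672] × [0.108785] = 0.0493528
Multiply by the mixture weights:
  P(Z=A)·f_A = 0.19 × 0.158862 = 0.0301837
  P(Z=B)·f_B = 0.29 × 0.0747906 = 0.0216893
  P(Z=C)·f_C = 0.52 × 0.0493528 = 0.0256634
Denominator: 0.0301837 + 0.0216893 + 0.0256634 = 0.0775365
P(Species B | x₁, x₂) ≈ 0.280

0.280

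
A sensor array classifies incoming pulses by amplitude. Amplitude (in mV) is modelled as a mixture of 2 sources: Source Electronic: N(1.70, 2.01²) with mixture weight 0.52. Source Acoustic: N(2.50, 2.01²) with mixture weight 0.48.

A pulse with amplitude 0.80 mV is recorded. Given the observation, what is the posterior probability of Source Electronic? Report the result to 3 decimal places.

Apply Bayes' rule: the posterior for each component is proportional to its prior times its likelihood at x.
Component likelihoods at x = 0.80 mV:
  L_Electronic = (1/(2.01·√(2π)))·exp(−(0.80−1.70)²/(2·2.01²)) = 0.198479·exp(-0.10025) = 0.179547
  L_Acoustic = (1/(2.01·√(2π)))·exp(−(0.80−2.50)²/(2·2.01²)) = 0.198479·exp(-0.35766) = 0.138798
Weight by the priors:
  π_Electronic·L_Electronic = 0.52 × 0.179547 = 0.0933644
  π_Acoustic·L_Acoustic = 0.48 × 0.138798 = 0.0666229
Marginal: 0.0933644 + 0.0666229 = 0.159987
So the posterior for Source Electronic is 0.0933644 / 0.159987 ≈ 0.584.

0.584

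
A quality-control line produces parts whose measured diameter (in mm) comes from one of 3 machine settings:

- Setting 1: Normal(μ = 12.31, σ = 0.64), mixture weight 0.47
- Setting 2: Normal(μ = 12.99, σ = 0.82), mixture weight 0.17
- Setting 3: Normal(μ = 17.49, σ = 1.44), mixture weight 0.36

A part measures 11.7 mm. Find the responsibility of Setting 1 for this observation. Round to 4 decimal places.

0.8856

By Bayes' theorem, P(k | x) = π_k f_k(x) / Σ_j π_j f_j(x).
Normal densities:
  p_1 = 0.395789
  p_2 = 0.141152
  p_3 = 8.54882e-05
Prior × likelihood for each component:
  π_1·p_1 = 0.47 × 0.395789 = 0.186021
  π_2·p_2 = 0.17 × 0.141152 = 0.0239958
  π_3·p_3 = 0.36 × 8.54882e-05 = 3.07758e-05
Marginal: 0.186021 + 0.0239958 + 3.07758e-05 = 0.210047
P(Setting 1 | data) ≈ 0.8856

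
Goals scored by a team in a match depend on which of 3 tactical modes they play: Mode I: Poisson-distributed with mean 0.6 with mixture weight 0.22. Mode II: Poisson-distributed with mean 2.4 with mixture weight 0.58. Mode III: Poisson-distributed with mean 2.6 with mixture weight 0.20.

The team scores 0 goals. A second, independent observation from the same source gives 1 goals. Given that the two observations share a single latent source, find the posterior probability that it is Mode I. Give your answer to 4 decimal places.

Posterior ∝ prior × likelihood, so P(k | x) ∝ π_k f_k(x); normalise over all components.
Since both observations come from the same component, the likelihood for component k is f_k(x₁)·f_k(x₂).
  p_I = [0.548812] × [0.329287] = 0.180717
  p_II = [0.090718] × [0.217723] = 0.0197514
  p_III = [0.0742736] × [0.193111] = 0.0143431
Weight by the priors:
  π_I·p_I = 0.22 × 0.180717 = 0.0397576
  π_II·p_II = 0.58 × 0.0197514 = 0.0114558
  π_III·p_III = 0.20 × 0.0143431 = 0.00286861
Marginal: 0.0397576 + 0.0114558 + 0.00286861 = 0.0540821
P(Mode I | data) = 0.0397576 / 0.0540821 ≈ 0.7351

0.7351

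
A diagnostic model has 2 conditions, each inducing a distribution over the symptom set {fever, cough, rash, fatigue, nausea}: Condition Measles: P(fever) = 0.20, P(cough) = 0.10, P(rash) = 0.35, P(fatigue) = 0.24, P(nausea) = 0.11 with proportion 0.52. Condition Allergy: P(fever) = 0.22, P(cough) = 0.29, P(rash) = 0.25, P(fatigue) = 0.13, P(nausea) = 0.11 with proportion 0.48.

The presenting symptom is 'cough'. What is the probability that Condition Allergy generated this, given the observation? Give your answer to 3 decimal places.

Posterior ∝ prior × likelihood, so P(k | x) ∝ P(Z=k) f_k(x); normalise over all components.
Evaluate each component's likelihood at the observed value:
  p_Measles = P(cough | comp) = 0.10
  p_Allergy = P(cough | comp) = 0.29
Weight by the priors:
  P(Z=Measles)·p_Measles = 0.52 × 0.1 = 0.052
  P(Z=Allergy)·p_Allergy = 0.48 × 0.29 = 0.1392
Sum: 0.052 + 0.1392 = 0.1912
Responsibility of Condition Allergy: 0.1392 / 0.1912 ≈ 0.728

0.728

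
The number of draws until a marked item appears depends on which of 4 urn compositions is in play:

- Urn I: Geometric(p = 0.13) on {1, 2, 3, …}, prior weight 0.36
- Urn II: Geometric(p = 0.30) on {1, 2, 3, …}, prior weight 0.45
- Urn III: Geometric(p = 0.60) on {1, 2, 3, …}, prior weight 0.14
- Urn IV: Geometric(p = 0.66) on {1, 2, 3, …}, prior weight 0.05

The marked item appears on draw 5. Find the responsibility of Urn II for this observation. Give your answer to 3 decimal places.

0.524

Apply Bayes' rule: the posterior for each component is proportional to its prior times its likelihood at x.
Geometric probabilities:
  L_I = 0.13·(1−0.13)^4 = 0.13·0.572898 = 0.0744767
  L_II = 0.30·(1−0.30)^4 = 0.30·0.2401 = 0.07203
  L_III = 0.60·(1−0.60)^4 = 0.60·0.0256 = 0.01536
  L_IV = 0.66·(1−0.66)^4 = 0.66·0.0133634 = 0.00881982
Prior × likelihood for each component:
  π_I·L_I = 0.36 × 0.0744767 = 0.0268116
  π_II·L_II = 0.45 × 0.07203 = 0.0324135
  π_III·L_III = 0.14 × 0.01536 = 0.0021504
  π_IV·L_IV = 0.05 × 0.00881982 = 0.000440991
Evidence: 0.0268116 + 0.0324135 + 0.0021504 + 0.000440991 = 0.0618165
Responsibility of Urn II: 0.0324135 / 0.0618165 ≈ 0.524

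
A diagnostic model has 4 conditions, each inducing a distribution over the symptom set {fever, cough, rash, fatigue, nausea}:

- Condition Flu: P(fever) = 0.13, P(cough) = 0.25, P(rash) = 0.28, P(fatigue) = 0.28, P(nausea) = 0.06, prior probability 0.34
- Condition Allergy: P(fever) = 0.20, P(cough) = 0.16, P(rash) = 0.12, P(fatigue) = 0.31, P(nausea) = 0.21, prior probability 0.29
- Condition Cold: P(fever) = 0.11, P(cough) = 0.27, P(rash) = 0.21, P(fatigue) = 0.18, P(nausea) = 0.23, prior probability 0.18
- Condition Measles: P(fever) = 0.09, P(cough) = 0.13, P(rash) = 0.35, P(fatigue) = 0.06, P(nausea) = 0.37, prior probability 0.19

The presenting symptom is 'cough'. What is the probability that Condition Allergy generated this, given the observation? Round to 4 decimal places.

0.2267

Apply Bayes' rule: the posterior for each component is proportional to its prior times its likelihood at x.
Evaluate each component's likelihood at the observed value:
  L_Flu = P(cough | comp) = 0.25
  L_Allergy = P(cough | comp) = 0.16
  L_Cold = P(cough | comp) = 0.27
  L_Measles = P(cough | comp) = 0.13
Unnormalised posteriors:
  π_Flu·L_Flu = 0.34 × 0.25 = 0.085
  π_Allergy·L_Allergy = 0.29 × 0.16 = 0.0464
  π_Cold·L_Cold = 0.18 × 0.27 = 0.0486
  π_Measles·L_Measles = 0.19 × 0.13 = 0.0247
Denominator: 0.085 + 0.0464 + 0.0486 + 0.0247 = 0.2047
P(Condition Allergy | data) = 0.0464 / 0.2047 ≈ 0.2267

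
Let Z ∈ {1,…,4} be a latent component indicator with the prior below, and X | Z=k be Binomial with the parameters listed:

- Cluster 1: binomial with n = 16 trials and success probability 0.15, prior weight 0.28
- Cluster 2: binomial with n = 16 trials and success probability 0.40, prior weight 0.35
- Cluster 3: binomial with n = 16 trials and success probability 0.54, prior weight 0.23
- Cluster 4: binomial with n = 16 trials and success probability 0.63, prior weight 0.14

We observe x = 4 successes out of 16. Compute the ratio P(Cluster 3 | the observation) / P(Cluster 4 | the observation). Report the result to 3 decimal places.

Since P(k|x) ∝ π_k f_k(x), the posterior odds are π_i f_i(x) / (π_j f_j(x)).
Binomial probabilities:
  L_1 = C(16,4)·0.15^4·0.85^12 = 1820·0.00050625·0.142242 = 0.131058
  L_2 = C(16,4)·0.40^4·0.60^12 = 1820·0.0256·0.00217678 = 0.101421
  L_3 = C(16,4)·0.54^4·0.46^12 = 1820·0.0850306·8.97623e-05 = 0.0138912
  L_4 = C(16,4)·0.63^4·0.37^12 = 1820·0.15753·6.58295e-06 = 0.00188736
0.00319498 / 0.00026423 ≈ 12.092

12.092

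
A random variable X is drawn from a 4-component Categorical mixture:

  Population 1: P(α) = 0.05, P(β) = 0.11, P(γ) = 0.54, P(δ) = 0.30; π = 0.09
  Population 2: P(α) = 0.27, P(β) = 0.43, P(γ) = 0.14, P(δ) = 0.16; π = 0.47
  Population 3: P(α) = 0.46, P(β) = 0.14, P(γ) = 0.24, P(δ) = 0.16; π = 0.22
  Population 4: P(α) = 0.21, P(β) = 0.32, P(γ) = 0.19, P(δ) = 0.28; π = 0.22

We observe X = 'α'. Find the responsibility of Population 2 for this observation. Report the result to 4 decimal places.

The responsibility of component k is P(Z=k) f_k(x) divided by Σ_j P(Z=j) f_j(x).
Evaluate each component's likelihood at the observed value:
  L_1 = 0.05
  L_2 = 0.27
  L_3 = 0.46
  L_4 = 0.21
Weight by the priors:
  P(Z=1)·L_1 = 0.09 × 0.05 = 0.0045
  P(Z=2)·L_2 = 0.47 × 0.27 = 0.1269
  P(Z=3)·L_3 = 0.22 × 0.46 = 0.1012
  P(Z=4)·L_4 = 0.22 × 0.21 = 0.0462
Marginal: 0.0045 + 0.1269 + 0.1012 + 0.0462 = 0.2788
Responsibility of Population 2: 0.1269 / 0.2788 ≈ 0.4552

0.4552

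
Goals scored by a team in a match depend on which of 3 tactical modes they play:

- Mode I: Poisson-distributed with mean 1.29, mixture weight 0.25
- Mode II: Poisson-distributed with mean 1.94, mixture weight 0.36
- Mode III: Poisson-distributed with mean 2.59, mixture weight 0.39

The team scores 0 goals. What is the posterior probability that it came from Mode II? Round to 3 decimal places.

0.345

Posterior ∝ prior × likelihood, so P(k | x) ∝ π_k f_k(x); normalise over all components.
Poisson probabilities:
  f_I = e^(−1.29)·1.29^0/0! = 0.275271
  f_II = e^(−1.94)·1.94^0/0! = 0.143704
  f_III = e^(−2.59)·2.59^0/0! = 0.07502
Multiply by the mixture weights:
  π_I·f_I = 0.25 × 0.275271 = 0.0688177
  π_II·f_II = 0.36 × 0.143704 = 0.0517334
  π_III·f_III = 0.39 × 0.07502 = 0.0292578
Evidence: 0.0688177 + 0.0517334 + 0.0292578 = 0.149809
So the posterior for Mode II is 0.0517334 / 0.149809 ≈ 0.345.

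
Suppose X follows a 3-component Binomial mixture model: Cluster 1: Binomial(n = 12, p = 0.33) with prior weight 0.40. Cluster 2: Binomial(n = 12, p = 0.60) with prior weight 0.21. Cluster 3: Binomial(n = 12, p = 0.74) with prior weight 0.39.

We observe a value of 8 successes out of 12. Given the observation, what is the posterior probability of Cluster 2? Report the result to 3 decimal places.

P(component k | x) = π_k·f_k(x) / marginal(x), where marginal(x) = Σ_j π_j·f_j(x).
Binomial probabilities:
  p_1 = 0.0140287
  p_2 = 0.212841
  p_3 = 0.203401
Unnormalised posteriors:
  π_1·p_1 = 0.40 × 0.0140287 = 0.00561146
  π_2·p_2 = 0.21 × 0.212841 = 0.0446966
  π_3·p_3 = 0.39 × 0.203401 = 0.0793263
Sum: 0.00561146 + 0.0446966 + 0.0793263 = 0.129634
So the posterior for Cluster 2 is 0.0446966 / 0.129634 ≈ 0.345.

0.345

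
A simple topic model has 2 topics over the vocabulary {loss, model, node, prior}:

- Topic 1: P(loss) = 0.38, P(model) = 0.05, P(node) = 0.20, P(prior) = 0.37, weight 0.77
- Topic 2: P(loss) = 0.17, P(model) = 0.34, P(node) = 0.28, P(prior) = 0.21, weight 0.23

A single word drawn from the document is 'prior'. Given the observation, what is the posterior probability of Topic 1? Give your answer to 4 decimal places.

The responsibility of component k is P(Z=k) f_k(x) divided by Σ_j P(Z=j) f_j(x).
Evaluate each component's likelihood at the observed value:
  L_1 = 0.37
  L_2 = 0.21
Multiply by the mixture weights:
  P(Z=1)·L_1 = 0.77 × 0.37 = 0.2849
  P(Z=2)·L_2 = 0.23 × 0.21 = 0.0483
Denominator: 0.2849 + 0.0483 = 0.3332
So the posterior for Topic 1 is 0.2849 / 0.3332 ≈ 0.8550.

0.8550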